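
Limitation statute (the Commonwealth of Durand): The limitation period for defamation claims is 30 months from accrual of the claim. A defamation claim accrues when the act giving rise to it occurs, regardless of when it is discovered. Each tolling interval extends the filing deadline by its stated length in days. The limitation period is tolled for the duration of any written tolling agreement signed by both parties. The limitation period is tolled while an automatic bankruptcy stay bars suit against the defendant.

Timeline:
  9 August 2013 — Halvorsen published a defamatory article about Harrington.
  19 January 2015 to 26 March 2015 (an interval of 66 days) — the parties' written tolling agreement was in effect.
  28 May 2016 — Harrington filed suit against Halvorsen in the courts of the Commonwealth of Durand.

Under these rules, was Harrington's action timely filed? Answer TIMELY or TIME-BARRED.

TIME-BARRED

The claim accrued on 9 August 2013, when the wrongful act occurred.
30 months from 9 August 2013 is 9 February 2016.
Because the written tolling agreement ran from 19 January 2015 to 26 March 2015, the deadline is extended by 66 days to 15 April 2016.
Harrington filed on 28 May 2016, after the 15 April 2016 deadline, so the action is time-barred.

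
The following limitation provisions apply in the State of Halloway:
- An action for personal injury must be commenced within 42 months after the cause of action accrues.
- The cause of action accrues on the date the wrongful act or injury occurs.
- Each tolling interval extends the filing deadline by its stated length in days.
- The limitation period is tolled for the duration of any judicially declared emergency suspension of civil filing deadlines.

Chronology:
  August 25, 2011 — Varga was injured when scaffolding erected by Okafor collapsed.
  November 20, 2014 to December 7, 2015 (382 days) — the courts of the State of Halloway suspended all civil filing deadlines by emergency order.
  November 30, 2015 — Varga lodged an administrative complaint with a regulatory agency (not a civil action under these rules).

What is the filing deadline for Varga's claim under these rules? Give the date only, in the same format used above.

The cause of action accrued on August 25, 2011, the date of the act.
42 months from August 25, 2011 is February 25, 2015.
The period was tolled for 382 days by the emergency suspension of filing deadlines (November 20, 2014 to December 7, 2015), pushing the deadline to March 13, 2016.
Nothing else in the chronology tolls or restarts the period.

March 13, 2016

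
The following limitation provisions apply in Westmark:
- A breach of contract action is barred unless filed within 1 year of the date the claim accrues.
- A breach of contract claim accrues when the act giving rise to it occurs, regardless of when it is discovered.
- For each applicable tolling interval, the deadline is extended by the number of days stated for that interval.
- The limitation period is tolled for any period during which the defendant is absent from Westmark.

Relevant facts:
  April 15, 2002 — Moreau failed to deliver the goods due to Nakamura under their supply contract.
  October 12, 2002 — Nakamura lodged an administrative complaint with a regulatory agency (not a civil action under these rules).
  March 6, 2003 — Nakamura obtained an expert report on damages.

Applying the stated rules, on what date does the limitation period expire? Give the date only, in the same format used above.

The limitation period began to run on April 15, 2002.
The untolled deadline — 1 year after April 15, 2002 — is April 15, 2003.
Nothing else in the chronology tolls or restarts the period.

April 15, 2003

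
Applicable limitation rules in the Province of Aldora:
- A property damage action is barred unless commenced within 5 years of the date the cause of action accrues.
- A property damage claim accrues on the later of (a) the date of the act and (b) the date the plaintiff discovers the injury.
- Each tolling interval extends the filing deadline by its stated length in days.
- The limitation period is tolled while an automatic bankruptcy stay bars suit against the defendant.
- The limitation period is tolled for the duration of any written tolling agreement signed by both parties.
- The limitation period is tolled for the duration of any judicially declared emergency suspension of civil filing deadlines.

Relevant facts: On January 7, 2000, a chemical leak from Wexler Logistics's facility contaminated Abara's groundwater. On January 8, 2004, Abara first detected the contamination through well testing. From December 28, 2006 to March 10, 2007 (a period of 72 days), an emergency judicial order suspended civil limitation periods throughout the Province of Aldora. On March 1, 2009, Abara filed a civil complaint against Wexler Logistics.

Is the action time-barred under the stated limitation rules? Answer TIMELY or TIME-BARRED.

Because discovery on January 8, 2004 post-dates the January 7, 2000 act, accrual under the later-of rule falls on January 8, 2004.
Adding the 5 years base period to January 8, 2004 gives a deadline of January 8, 2009, before any tolling.
The period was tolled for 72 days by the emergency suspension of filing deadlines (December 28, 2006 to March 10, 2007), pushing the deadline to March 21, 2009.
Filing on March 1, 2009 beat the March 21, 2009 deadline — the action is timely.

TIMELY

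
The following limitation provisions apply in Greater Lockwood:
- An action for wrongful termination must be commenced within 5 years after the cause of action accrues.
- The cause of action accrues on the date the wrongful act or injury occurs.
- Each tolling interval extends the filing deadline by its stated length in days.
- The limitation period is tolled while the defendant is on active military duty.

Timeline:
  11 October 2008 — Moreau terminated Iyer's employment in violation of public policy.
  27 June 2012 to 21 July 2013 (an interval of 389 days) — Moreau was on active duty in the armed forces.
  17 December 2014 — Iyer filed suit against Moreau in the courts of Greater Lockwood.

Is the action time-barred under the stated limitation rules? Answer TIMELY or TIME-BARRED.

TIME-BARRED

The cause of action accrued on 11 October 2008, the date of the act.
Adding the 5 years base period to 11 October 2008 gives a deadline of 11 October 2013, before any tolling.
Because the defendant's active military service ran from 27 June 2012 to 21 July 2013, the deadline is extended by 389 days to 4 November 2014.
The 17 December 2014 filing falls after the 4 November 2014 deadline; the claim is time-barred.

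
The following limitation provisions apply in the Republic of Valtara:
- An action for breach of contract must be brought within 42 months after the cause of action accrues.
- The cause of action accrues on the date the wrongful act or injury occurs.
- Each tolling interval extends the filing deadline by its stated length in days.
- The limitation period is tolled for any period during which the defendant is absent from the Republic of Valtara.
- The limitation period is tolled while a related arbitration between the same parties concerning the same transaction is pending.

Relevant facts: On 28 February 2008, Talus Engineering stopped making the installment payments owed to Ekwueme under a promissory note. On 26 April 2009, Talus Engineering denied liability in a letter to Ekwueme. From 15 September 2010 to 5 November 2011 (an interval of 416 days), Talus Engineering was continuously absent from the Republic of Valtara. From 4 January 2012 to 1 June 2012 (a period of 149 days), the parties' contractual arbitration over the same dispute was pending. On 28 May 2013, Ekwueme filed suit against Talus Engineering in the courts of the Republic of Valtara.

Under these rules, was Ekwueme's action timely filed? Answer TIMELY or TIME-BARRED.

The claim accrued on 28 February 2008, when the wrongful act occurred.
42 months from 28 February 2008 is 28 August 2011.
Because the defendant's absence from the jurisdiction ran from 15 September 2010 to 5 November 2011, the deadline is extended by 416 days to 17 October 2012.
Because the pending related arbitration ran from 4 January 2012 to 1 June 2012, the deadline is extended by 149 days to 15 March 2013.
None of the other events listed affects the running of the period under the stated rules.
The 28 May 2013 filing falls after the 15 March 2013 deadline; the claim is time-barred.

TIME-BARRED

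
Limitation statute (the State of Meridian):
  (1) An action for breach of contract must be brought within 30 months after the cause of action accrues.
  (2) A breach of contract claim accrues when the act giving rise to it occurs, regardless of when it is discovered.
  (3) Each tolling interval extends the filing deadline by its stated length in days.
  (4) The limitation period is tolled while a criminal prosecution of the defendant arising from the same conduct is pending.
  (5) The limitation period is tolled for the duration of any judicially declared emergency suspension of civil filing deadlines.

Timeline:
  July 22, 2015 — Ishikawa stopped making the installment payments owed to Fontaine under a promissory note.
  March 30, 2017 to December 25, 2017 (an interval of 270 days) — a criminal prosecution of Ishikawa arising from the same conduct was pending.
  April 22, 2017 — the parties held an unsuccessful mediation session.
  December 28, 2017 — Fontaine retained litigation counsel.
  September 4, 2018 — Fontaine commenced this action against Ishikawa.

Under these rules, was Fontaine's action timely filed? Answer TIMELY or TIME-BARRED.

TIMELY

The claim accrued on July 22, 2015, when the wrongful act occurred.
The untolled deadline — 30 months after July 22, 2015 — is January 22, 2018.
The pending criminal prosecution from March 30, 2017 to December 25, 2017 tolled the period for 270 days, extending the deadline to October 19, 2018.
None of the other events listed affects the running of the period under the stated rules.
Filing on September 4, 2018 beat the October 19, 2018 deadline — the action is timely.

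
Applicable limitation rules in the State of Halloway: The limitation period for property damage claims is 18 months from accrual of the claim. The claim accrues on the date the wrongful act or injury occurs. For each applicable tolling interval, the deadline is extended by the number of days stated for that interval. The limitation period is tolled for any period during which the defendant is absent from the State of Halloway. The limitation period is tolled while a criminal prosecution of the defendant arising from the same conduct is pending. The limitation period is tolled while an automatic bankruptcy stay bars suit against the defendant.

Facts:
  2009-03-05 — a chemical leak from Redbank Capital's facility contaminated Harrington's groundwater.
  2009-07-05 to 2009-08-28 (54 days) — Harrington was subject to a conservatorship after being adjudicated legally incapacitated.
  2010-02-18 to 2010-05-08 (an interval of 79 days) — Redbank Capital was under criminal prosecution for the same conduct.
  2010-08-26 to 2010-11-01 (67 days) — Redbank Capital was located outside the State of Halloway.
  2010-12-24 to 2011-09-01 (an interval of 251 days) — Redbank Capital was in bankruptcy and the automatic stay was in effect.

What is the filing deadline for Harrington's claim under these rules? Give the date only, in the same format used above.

The claim accrued on 2009-03-05, when the wrongful act occurred.
The untolled deadline — 18 months after 2009-03-05 — is 2010-09-05.
The pending criminal prosecution from 2010-02-18 to 2010-05-08 tolled the period for 79 days, extending the deadline to 2010-11-23.
The period was tolled for 67 days by the defendant's absence from the jurisdiction (2010-08-26 to 2010-11-01), pushing the deadline to 2011-01-29.
The automatic bankruptcy stay from 2010-12-24 to 2011-09-01 tolled the period for 251 days, extending the deadline to 2011-10-07.
No stated provision tolls the period for the plaintiff's incapacity, so the interval from 2009-07-05 to 2009-08-28 has no effect on the deadline.

2011-10-07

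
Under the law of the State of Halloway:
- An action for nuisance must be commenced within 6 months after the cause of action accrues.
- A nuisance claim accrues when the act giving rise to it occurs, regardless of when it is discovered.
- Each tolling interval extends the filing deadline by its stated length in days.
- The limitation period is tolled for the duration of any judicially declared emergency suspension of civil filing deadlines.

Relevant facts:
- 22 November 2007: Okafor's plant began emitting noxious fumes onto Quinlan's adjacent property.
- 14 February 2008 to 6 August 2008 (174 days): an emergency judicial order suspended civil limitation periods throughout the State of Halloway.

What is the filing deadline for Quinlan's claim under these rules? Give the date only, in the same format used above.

12 November 2008

The limitation period began to run on 22 November 2007.
The untolled deadline — 6 months after 22 November 2007 — is 22 May 2008.
The period was tolled for 174 days by the emergency suspension of filing deadlines (14 February 2008 to 6 August 2008), pushing the deadline to 12 November 2008.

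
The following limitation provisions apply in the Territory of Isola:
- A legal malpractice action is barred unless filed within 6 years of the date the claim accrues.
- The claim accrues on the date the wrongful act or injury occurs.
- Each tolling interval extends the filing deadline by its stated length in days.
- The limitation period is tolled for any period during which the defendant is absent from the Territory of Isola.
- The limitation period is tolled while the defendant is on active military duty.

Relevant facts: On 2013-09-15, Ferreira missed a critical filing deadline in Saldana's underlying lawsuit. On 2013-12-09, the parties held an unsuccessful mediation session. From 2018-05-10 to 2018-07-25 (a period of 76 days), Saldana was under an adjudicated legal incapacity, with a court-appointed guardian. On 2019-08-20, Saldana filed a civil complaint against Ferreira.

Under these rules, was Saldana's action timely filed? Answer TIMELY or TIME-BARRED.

The claim accrued on 2013-09-15, when the wrongful act occurred.
Adding the 6 years base period to 2013-09-15 gives a deadline of 2019-09-15, before any tolling.
Although the plaintiff's incapacity ran from 2018-05-10 to 2018-07-25, the stated rules do not make that a tolling event, so it is disregarded.
The other events in the timeline have no effect on the limitation period under the stated rules.
The 2019-08-20 filing precedes the 2019-09-15 deadline; the claim is timely.

TIMELY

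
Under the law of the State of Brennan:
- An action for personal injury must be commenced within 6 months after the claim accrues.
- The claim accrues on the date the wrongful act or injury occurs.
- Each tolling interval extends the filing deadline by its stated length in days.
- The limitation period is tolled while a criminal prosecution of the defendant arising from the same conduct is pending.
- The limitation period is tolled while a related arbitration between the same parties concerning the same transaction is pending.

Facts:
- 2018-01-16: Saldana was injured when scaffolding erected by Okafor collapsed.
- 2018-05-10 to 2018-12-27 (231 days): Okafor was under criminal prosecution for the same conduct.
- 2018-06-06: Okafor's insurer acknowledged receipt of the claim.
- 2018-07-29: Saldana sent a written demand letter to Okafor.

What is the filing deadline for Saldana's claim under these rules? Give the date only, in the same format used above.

2019-03-04

The limitation period began to run on 2018-01-16.
Adding the 6 months base period to 2018-01-16 gives a deadline of 2018-07-16, before any tolling.
The period was tolled for 231 days by the pending criminal prosecution (2018-05-10 to 2018-12-27), pushing the deadline to 2019-03-04.
Nothing else in the chronology tolls or restarts the period.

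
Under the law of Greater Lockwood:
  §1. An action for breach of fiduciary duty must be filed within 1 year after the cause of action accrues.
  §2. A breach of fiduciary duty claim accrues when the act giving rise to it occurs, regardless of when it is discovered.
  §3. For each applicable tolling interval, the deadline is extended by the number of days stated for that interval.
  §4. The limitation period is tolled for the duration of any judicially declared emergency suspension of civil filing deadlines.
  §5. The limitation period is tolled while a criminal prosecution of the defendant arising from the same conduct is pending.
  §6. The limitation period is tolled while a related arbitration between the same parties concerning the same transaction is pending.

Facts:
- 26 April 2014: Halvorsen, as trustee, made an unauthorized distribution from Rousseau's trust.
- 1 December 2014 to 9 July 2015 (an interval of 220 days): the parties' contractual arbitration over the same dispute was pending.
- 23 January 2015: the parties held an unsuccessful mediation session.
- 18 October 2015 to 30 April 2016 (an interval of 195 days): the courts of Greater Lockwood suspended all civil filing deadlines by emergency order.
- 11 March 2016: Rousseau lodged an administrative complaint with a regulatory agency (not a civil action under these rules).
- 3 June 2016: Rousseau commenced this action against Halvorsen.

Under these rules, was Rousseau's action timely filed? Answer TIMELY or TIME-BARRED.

TIMELY

The limitation period began to run on 26 April 2014.
The untolled deadline — 1 year after 26 April 2014 — is 26 April 2015.
The pending related arbitration from 1 December 2014 to 9 July 2015 tolled the period for 220 days, extending the deadline to 2 December 2015.
The period was tolled for 195 days by the emergency suspension of filing deadlines (18 October 2015 to 30 April 2016), pushing the deadline to 14 June 2016.
Nothing else in the chronology tolls or restarts the period.
Filing on 3 June 2016 beat the 14 June 2016 deadline — the action is timely.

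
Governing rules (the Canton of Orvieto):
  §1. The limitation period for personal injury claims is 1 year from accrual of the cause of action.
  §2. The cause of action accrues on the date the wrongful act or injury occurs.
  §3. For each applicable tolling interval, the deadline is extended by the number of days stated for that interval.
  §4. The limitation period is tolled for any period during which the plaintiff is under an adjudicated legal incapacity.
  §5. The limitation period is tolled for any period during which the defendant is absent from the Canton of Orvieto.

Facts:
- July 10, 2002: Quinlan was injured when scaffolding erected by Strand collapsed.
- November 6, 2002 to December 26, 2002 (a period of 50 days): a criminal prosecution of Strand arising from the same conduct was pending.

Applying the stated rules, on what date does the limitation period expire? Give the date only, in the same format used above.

The cause of action accrued on July 10, 2002, the date of the act.
1 year from July 10, 2002 is July 10, 2003.
The pending criminal prosecution from November 6, 2002 to December 26, 2002 does not toll the period, because no stated rule makes a criminal prosecution a tolling event.

July 10, 2003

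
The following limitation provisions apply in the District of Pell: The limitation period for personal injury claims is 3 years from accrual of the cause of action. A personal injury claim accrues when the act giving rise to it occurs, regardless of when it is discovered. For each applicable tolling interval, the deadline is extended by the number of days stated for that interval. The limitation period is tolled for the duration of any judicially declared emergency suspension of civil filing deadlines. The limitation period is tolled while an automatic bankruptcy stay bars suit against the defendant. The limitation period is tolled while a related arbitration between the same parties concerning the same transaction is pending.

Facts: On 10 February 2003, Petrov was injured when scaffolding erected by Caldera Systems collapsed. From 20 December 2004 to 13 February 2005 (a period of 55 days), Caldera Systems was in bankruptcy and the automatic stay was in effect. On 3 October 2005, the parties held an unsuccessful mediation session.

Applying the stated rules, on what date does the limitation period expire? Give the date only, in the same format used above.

The limitation period began to run on 10 February 2003.
3 years from 10 February 2003 is 10 February 2006.
The period was tolled for 55 days by the automatic bankruptcy stay (20 December 2004 to 13 February 2005), pushing the deadline to 6 April 2006.
None of the other events listed affects the running of the period under the stated rules.

6 April 2006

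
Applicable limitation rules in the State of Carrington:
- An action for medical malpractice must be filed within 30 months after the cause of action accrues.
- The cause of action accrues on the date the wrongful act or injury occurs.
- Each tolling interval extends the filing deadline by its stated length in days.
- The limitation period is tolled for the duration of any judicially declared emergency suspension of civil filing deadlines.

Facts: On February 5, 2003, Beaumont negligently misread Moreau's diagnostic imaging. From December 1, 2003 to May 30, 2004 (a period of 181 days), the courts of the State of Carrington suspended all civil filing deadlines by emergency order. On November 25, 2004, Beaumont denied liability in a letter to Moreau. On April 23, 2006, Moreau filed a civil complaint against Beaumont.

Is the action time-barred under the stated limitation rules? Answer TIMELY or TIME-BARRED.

The cause of action accrued on February 5, 2003, the date of the act.
30 months from February 5, 2003 is August 5, 2005.
The emergency suspension of filing deadlines from December 1, 2003 to May 30, 2004 tolled the period for 181 days, extending the deadline to February 2, 2006.
The other events in the timeline have no effect on the limitation period under the stated rules.
The April 23, 2006 filing falls after the February 2, 2006 deadline; the claim is time-barred.

TIME-BARRED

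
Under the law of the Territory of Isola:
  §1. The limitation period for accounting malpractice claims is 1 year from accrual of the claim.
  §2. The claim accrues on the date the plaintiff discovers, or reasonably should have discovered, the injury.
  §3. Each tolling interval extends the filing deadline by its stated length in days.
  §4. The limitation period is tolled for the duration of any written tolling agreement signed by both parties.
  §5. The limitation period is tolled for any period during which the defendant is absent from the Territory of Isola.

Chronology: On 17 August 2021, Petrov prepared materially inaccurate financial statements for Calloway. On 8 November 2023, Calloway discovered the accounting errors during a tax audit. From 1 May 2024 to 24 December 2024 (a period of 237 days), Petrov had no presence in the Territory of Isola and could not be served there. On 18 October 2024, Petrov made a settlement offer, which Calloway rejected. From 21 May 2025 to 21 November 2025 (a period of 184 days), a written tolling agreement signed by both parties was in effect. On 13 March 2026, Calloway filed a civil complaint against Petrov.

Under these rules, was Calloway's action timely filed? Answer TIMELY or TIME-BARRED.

TIME-BARRED

Under the discovery rule, the claim accrued on 8 November 2023, when Calloway discovered the injury — not on the 17 August 2021 date of the underlying act.
The untolled deadline — 1 year after 8 November 2023 — is 8 November 2024.
The defendant's absence from the jurisdiction from 1 May 2024 to 24 December 2024 tolled the period for 237 days, extending the deadline to 3 July 2025.
Because the written tolling agreement ran from 21 May 2025 to 21 November 2025, the deadline is extended by 184 days to 3 January 2026.
The other events in the timeline have no effect on the limitation period under the stated rules.
The 13 March 2026 filing falls after the 3 January 2026 deadline; the claim is time-barred.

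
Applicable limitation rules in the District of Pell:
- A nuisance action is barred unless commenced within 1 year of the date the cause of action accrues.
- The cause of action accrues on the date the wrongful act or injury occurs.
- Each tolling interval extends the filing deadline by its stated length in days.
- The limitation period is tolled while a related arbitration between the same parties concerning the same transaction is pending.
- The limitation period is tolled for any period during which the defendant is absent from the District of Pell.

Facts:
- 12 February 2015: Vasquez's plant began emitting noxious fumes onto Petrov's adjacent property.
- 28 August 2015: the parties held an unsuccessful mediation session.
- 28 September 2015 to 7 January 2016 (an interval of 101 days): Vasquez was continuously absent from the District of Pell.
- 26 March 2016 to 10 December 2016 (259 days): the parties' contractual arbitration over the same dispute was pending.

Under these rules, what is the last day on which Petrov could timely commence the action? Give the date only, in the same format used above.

6 February 2017

The cause of action accrued on 12 February 2015, the date of the act.
The untolled deadline — 1 year after 12 February 2015 — is 12 February 2016.
The defendant's absence from the jurisdiction from 28 September 2015 to 7 January 2016 tolled the period for 101 days, extending the deadline to 23 May 2016.
Because the pending related arbitration ran from 26 March 2016 to 10 December 2016, the deadline is extended by 259 days to 6 February 2017.
The other events in the timeline have no effect on the limitation period under the stated rules.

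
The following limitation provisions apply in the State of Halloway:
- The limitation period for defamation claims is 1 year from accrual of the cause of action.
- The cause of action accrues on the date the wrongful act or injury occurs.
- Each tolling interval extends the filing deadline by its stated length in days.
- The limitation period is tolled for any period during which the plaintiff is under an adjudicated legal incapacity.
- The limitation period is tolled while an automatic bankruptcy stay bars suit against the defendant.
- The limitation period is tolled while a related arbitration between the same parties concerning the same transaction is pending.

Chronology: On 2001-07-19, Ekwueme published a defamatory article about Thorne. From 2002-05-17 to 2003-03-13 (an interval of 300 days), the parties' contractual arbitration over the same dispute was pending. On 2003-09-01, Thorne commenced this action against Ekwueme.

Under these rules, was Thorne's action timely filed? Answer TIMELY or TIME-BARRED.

TIME-BARRED

The cause of action accrued on 2001-07-19, the date of the act.
Adding the 1 year base period to 2001-07-19 gives a deadline of 2002-07-19, before any tolling.
Because the pending related arbitration ran from 2002-05-17 to 2003-03-13, the deadline is extended by 300 days to 2003-05-15.
Thorne filed on 2003-09-01, after the 2003-05-15 deadline, so the action is time-barred.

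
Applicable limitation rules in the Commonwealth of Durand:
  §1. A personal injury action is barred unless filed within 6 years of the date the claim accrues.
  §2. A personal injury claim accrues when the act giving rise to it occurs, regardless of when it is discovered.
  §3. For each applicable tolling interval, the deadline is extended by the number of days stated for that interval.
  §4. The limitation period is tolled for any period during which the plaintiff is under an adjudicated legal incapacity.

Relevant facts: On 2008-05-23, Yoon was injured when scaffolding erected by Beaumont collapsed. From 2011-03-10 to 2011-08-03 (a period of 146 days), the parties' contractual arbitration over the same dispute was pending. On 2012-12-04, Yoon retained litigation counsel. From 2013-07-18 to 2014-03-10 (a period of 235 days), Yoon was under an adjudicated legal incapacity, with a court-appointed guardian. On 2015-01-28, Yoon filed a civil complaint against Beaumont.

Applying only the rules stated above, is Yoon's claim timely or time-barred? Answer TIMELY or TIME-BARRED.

TIME-BARRED

The claim accrued on 2008-05-23, the date of the act.
Adding the 6 years base period to 2008-05-23 gives a deadline of 2014-05-23, before any tolling.
The plaintiff's legal incapacity from 2013-07-18 to 2014-03-10 tolled the period for 235 days, extending the deadline to 2015-01-13.
The pending related arbitration from 2011-03-10 to 2011-08-03 does not toll the period, because no stated rule makes a pending arbitration a tolling event.
Nothing else in the chronology tolls or restarts the period.
Filing on 2015-01-28 missed the 2015-01-13 deadline — the action is time-barred.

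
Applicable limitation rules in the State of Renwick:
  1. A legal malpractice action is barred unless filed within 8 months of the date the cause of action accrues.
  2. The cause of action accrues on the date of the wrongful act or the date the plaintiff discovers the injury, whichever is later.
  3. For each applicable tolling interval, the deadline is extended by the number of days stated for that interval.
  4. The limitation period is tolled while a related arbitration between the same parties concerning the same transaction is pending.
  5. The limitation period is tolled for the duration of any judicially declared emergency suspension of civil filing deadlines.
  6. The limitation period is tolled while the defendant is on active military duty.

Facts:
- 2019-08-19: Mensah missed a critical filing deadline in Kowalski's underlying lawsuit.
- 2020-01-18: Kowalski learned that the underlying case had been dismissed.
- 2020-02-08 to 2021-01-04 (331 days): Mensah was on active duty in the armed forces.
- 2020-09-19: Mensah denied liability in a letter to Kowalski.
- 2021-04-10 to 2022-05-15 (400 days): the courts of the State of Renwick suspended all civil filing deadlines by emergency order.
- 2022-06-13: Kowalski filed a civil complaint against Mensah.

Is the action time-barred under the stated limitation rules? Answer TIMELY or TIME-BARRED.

The claim accrued on 2020-01-18 — the later of the 2019-08-19 act and the 2020-01-18 discovery.
8 months from 2020-01-18 is 2020-09-18.
The period was tolled for 331 days by the defendant's active military service (2020-02-08 to 2021-01-04), pushing the deadline to 2021-08-15.
Because the emergency suspension of filing deadlines ran from 2021-04-10 to 2022-05-15, the deadline is extended by 400 days to 2022-09-19.
The other events in the timeline have no effect on the limitation period under the stated rules.
The 2022-06-13 filing precedes the 2022-09-19 deadline; the claim is timely.

TIMELY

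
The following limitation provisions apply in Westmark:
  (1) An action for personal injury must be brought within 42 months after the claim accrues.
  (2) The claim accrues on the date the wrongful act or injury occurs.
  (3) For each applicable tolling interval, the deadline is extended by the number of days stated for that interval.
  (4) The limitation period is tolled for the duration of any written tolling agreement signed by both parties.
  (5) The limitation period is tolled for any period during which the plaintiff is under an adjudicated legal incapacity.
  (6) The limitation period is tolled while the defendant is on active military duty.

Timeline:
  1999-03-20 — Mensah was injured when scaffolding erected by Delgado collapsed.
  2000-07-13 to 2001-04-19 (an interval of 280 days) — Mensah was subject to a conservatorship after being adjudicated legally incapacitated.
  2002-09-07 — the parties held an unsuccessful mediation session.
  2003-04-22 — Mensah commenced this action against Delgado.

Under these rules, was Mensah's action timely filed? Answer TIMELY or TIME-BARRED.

TIMELY

The claim accrued on 1999-03-20, the date of the act.
Adding the 42 months base period to 1999-03-20 gives a deadline of 2002-09-20, before any tolling.
The plaintiff's legal incapacity from 2000-07-13 to 2001-04-19 tolled the period for 280 days, extending the deadline to 2003-06-27.
None of the other events listed affects the running of the period under the stated rules.
Mensah filed on 2003-04-22, before the 2003-06-27 deadline, so the action is timely.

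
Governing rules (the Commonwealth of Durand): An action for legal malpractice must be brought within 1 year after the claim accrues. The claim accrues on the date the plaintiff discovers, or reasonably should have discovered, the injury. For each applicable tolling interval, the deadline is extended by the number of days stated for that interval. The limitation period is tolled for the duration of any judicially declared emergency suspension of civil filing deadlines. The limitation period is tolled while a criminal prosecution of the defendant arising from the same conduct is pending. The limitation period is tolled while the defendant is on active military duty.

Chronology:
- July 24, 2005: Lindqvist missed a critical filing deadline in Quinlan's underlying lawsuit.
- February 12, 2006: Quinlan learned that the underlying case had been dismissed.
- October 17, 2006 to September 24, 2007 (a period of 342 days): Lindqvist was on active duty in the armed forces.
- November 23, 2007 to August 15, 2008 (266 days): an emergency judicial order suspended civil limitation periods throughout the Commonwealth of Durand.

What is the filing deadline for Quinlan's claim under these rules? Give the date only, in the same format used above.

October 12, 2008

Accrual is tied to discovery, so the period began on February 12, 2006 rather than on July 24, 2005 when the act occurred.
Adding the 1 year base period to February 12, 2006 gives a deadline of February 12, 2007, before any tolling.
The period was tolled for 342 days by the defendant's active military service (October 17, 2006 to September 24, 2007), pushing the deadline to January 20, 2008.
The period was tolled for 266 days by the emergency suspension of filing deadlines (November 23, 2007 to August 15, 2008), pushing the deadline to October 12, 2008.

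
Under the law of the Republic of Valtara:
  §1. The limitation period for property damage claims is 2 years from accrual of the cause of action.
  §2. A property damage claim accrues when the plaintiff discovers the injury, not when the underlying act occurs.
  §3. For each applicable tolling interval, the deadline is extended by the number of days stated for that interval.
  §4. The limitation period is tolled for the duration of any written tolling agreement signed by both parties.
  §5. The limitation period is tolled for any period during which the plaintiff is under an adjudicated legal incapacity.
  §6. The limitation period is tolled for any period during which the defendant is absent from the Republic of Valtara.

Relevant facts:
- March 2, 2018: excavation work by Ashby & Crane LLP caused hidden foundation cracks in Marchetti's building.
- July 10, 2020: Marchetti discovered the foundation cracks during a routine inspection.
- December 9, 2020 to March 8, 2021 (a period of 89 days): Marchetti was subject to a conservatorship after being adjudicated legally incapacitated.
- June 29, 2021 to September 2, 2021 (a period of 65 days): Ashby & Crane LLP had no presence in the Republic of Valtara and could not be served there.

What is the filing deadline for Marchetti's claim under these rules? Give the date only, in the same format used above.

December 11, 2022

Under the discovery rule, the claim accrued on July 10, 2020, when Marchetti discovered the injury — not on the March 2, 2018 date of the underlying act.
2 years from July 10, 2020 is July 10, 2022.
The period was tolled for 89 days by the plaintiff's legal incapacity (December 9, 2020 to March 8, 2021), pushing the deadline to October 7, 2022.
Because the defendant's absence from the jurisdiction ran from June 29, 2021 to September 2, 2021, the deadline is extended by 65 days to December 11, 2022.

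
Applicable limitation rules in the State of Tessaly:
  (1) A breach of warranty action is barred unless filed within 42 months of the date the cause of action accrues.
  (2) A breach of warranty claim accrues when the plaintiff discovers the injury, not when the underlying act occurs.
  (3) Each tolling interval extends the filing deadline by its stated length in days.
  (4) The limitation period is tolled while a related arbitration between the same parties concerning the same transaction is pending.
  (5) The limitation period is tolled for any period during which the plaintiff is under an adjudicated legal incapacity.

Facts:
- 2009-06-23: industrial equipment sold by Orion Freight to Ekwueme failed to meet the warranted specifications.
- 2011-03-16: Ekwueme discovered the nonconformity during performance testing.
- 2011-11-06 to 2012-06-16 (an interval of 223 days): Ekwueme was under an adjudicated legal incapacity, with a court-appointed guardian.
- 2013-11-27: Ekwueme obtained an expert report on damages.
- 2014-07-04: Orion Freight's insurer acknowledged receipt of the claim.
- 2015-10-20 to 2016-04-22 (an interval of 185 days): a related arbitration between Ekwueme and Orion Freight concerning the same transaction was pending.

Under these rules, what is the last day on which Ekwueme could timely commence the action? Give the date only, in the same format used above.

2015-04-27

The claim did not accrue until Ekwueme discovered the injury on 2011-03-16; the 2009-06-23 act date does not start the clock under the stated rule.
The untolled deadline — 42 months after 2011-03-16 — is 2014-09-16.
Because the plaintiff's legal incapacity ran from 2011-11-06 to 2012-06-16, the deadline is extended by 223 days to 2015-04-27.
The pending related arbitration from 2015-10-20 to 2016-04-22 began after the period had already run on 2015-04-27, so it has no tolling effect.
None of the other events listed affects the running of the period under the stated rules.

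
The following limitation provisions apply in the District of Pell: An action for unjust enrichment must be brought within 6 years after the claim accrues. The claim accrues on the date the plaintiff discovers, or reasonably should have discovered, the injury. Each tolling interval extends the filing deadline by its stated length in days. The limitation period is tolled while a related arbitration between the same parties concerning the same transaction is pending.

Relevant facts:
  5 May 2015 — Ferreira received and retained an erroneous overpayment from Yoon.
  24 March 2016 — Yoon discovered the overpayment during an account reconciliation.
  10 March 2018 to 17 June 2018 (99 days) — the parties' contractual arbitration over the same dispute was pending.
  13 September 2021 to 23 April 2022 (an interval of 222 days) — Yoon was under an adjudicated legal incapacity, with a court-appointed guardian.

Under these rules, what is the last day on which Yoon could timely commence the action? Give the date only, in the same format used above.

1 July 2022

Accrual is tied to discovery, so the period began on 24 March 2016 rather than on 5 May 2015 when the act occurred.
The untolled deadline — 6 years after 24 March 2016 — is 24 March 2022.
The period was tolled for 99 days by the pending related arbitration (10 March 2018 to 17 June 2018), pushing the deadline to 1 July 2022.
The plaintiff's legal incapacity from 13 September 2021 to 23 April 2022 does not toll the period, because no stated rule makes the plaintiff's incapacity a tolling event.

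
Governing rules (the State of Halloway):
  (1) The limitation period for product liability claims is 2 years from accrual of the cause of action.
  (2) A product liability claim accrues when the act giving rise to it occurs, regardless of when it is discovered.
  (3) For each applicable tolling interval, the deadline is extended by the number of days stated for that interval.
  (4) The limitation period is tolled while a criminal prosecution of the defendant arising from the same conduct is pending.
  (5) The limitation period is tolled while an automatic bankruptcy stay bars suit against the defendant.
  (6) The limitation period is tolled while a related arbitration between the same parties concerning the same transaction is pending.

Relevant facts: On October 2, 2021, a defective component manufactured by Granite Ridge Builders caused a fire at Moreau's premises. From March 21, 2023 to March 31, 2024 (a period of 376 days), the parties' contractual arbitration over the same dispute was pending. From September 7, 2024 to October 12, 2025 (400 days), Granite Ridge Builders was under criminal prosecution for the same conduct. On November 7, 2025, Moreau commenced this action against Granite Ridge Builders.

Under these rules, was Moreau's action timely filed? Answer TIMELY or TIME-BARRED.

TIMELY

The limitation period began to run on October 2, 2021.
Adding the 2 years base period to October 2, 2021 gives a deadline of October 2, 2023, before any tolling.
The pending related arbitration from March 21, 2023 to March 31, 2024 tolled the period for 376 days, extending the deadline to October 12, 2024.
Because the pending criminal prosecution ran from September 7, 2024 to October 12, 2025, the deadline is extended by 400 days to November 16, 2025.
Filing on November 7, 2025 beat the November 16, 2025 deadline — the action is timely.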